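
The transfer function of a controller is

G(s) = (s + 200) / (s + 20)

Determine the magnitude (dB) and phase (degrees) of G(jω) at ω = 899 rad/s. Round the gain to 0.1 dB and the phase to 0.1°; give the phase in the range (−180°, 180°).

At s = jω = j899:
zero (s+200): 200 + j899 → |·| = √(200²+899²) = √848201 ≈ 920.98, ∠ = arctan(899/200) ≈ 77.46°
pole (s+20): 20 + j899 → |·| = √(20²+899²) = √808601 ≈ 899.22, ∠ = arctan(899/20) ≈ 88.73°
|G| = 1 · 920.98 / 899.22 ≈ 1.0242
Gain = 20 log₁₀(1.0242) ≈ 0.21 dB
∠G = 77.46° − 88.73° = -11.27°

0.2 dB, -11.3°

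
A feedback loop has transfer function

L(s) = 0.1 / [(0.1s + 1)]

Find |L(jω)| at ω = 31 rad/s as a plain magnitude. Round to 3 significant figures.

0.0307

At ω = 31 rad/s:
pole (1 + j31·0.1) = 1 + j3.1 → |·| ≈ 3.2573, ∠ ≈ 72.12°
|L| = 0.1 · 1 / (3.2573) ≈ 0.0307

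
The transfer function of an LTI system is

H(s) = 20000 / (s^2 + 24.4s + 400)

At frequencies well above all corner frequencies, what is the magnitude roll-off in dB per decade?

Each pole contributes −20 dB/decade at high frequency; each zero contributes +20 dB/decade.
Net: 0 zero(s) − 2 pole(s) → -40 dB/decade.

-40 dB/decade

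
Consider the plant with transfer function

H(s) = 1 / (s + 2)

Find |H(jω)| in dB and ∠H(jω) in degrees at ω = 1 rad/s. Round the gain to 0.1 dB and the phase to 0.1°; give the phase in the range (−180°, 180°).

Substitute s = j1:
Numerator: 1 = 1 + j0
Denominator: (j1) + 2 = 2 + j1
|N| = √(1² + 0²) ≈ 1, ∠N ≈ 0.00°
|D| = √(2² + 1²) ≈ 2.2361, ∠D ≈ 26.57°
|H| = 1 / 2.2361 ≈ 0.44721
Gain = 20 log₁₀(0.44721) ≈ -6.99 dB
∠H = 0.00° − 26.57° = -26.57°

-7.0 dB, -26.6°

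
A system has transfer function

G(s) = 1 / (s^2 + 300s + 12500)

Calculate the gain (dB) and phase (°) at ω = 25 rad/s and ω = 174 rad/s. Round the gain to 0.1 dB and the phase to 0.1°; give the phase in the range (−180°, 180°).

ω = 25: -83.0 dB, -32.3°; ω = 174: -94.8 dB, -108.8°

Substitute s = j25:
Numerator: 1 = 1 + j0
Denominator: (j25)^2 + 300(j25) + 12500 = 11875 + j7500
|N| = √(1² + 0²) ≈ 1, ∠N ≈ 0.00°
|D| = √(11875² + 7500²) ≈ 14045, ∠D ≈ 32.28°
|G| = 1 / 14045 ≈ 7.12e-05
Gain = 20 log₁₀(7.12e-05) ≈ -82.95 dB
∠G = 0.00° − 32.28° = -32.28°

Substitute s = j174:
Numerator: 1 = 1 + j0
Denominator: (j174)^2 + 300(j174) + 12500 = -17776 + j52200
|N| = √(1² + 0²) ≈ 1, ∠N ≈ 0.00°
|D| = √(17776² + 52200²) ≈ 55144, ∠D ≈ 108.81°
|G| = 1 / 55144 ≈ 1.8134e-05
Gain = 20 log₁₀(1.8134e-05) ≈ -94.83 dB
∠G = 0.00° − 108.81° = -108.81°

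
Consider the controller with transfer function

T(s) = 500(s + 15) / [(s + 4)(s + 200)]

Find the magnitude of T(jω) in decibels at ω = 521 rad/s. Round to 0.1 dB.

-1.0 dB

At s = jω = j521:
zero (s+15): 15 + j521 → |·| = √(15²+521²) = √271666 ≈ 521.22, ∠ = arctan(521/15) ≈ 88.35°
pole (s+4): 4 + j521 → |·| = √(4²+521²) = √271457 ≈ 521.02, ∠ = arctan(521/4) ≈ 89.56°
pole (s+200): 200 + j521 → |·| = √(200²+521²) = √311441 ≈ 558.07, ∠ = arctan(521/200) ≈ 69.00°
|T| = 500 · 521.22 / 2.9077e+05 ≈ 0.89628
Gain = 20 log₁₀(0.89628) ≈ -0.95 dB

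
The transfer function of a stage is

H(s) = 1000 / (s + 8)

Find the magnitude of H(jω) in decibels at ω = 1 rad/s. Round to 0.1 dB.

41.9 dB

At s = jω = j1:
pole (s+8): 8 + j1 → |·| = √(8²+1²) = √65 ≈ 8.0623, ∠ = arctan(1/8) ≈ 7.13°
|H| = 1000 / 8.0623 ≈ 124.03
Gain = 20 log₁₀(124.03) ≈ 41.87 dB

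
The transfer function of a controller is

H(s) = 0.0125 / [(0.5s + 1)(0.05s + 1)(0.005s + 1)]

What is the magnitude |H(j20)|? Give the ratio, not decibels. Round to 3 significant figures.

At ω = 20 rad/s:
pole (1 + j20·0.5) = 1 + j10 → |·| ≈ 10.05, ∠ ≈ 84.29°
pole (1 + j20·0.05) = 1 + j1 → |·| ≈ 1.4142, ∠ ≈ 45.00°
pole (1 + j20·0.005) = 1 + j0.1 → |·| ≈ 1.005, ∠ ≈ 5.71°
|H| = 0.0125 · 1 / (10.05 · 1.4142 · 1.005) ≈ 0.00087512

0.000875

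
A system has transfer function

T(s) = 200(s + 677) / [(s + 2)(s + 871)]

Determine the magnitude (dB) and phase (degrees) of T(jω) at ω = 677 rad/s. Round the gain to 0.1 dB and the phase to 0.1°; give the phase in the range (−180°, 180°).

At s = jω = j677:
zero (s+677): 677 + j677 → |·| = √(677²+677²) = √916658 ≈ 957.42, ∠ = arctan(677/677) ≈ 45.00°
pole (s+2): 2 + j677 → |·| = √(2²+677²) = √458333 ≈ 677, ∠ = arctan(677/2) ≈ 89.83°
pole (s+871): 871 + j677 → |·| = √(871²+677²) = √1216970 ≈ 1103.2, ∠ = arctan(677/871) ≈ 37.86°
|T| = 200 · 957.42 / 7.4687e+05 ≈ 0.25638
Gain = 20 log₁₀(0.25638) ≈ -11.82 dB
∠T = 45.00° − 127.69° = -82.69°

-11.8 dB, -82.7°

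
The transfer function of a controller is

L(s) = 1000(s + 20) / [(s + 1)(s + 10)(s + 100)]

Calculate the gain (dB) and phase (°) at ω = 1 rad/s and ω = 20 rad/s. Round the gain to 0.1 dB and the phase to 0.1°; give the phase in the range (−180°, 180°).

At s = jω = j1:
zero (s+20): 20 + j1 → |·| = √(20²+1²) = √401 ≈ 20.025, ∠ = arctan(1/20) ≈ 2.86°
pole (s+1): 1 + j1 → |·| = √(1²+1²) = √2 ≈ 1.4142, ∠ = arctan(1/1) ≈ 45.00°
pole (s+10): 10 + j1 → |·| = √(10²+1²) = √101 ≈ 10.05, ∠ = arctan(1/10) ≈ 5.71°
pole (s+100): 100 + j1 → |·| = √(100²+1²) = √10001 ≈ 100, ∠ = arctan(1/100) ≈ 0.57°
|L| = 1000 · 20.025 / 1421.3 ≈ 14.089
Gain = 20 log₁₀(14.089) ≈ 22.98 dB
∠L = 2.86° − 51.28° = -48.42°

At s = jω = j20:
zero (s+20): 20 + j20 → |·| = √(20²+20²) = √800 ≈ 28.284, ∠ = arctan(20/20) ≈ 45.00°
pole (s+1): 1 + j20 → |·| = √(1²+20²) = √401 ≈ 20.025, ∠ = arctan(20/1) ≈ 87.14°
pole (s+10): 10 + j20 → |·| = √(10²+20²) = √500 ≈ 22.361, ∠ = arctan(20/10) ≈ 63.43°
pole (s+100): 100 + j20 → |·| = √(100²+20²) = √10400 ≈ 101.98, ∠ = arctan(20/100) ≈ 11.31°
|L| = 1000 · 28.284 / 45665 ≈ 0.61938
Gain = 20 log₁₀(0.61938) ≈ -4.16 dB
∠L = 45.00° − 161.88° = -116.88°

ω = 1: 23.0 dB, -48.4°; ω = 20: -4.2 dB, -116.9°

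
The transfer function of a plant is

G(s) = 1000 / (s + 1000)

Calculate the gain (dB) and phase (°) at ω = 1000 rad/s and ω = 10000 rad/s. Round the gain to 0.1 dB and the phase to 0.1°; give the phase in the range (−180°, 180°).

Substitute s = j1000:
Numerator: 1000 = 1000 + j0
Denominator: (j1000) + 1000 = 1000 + j1000
|N| = √(1000² + 0²) ≈ 1000, ∠N ≈ 0.00°
|D| = √(1000² + 1000²) ≈ 1414.2, ∠D ≈ 45.00°
|G| = 1000 / 1414.2 ≈ 0.70711
Gain = 20 log₁₀(0.70711) ≈ -3.01 dB
∠G = 0.00° − 45.00° = -45.00°

Substitute s = j10000:
Numerator: 1000 = 1000 + j0
Denominator: (j10000) + 1000 = 1000 + j10000
|N| = √(1000² + 0²) ≈ 1000, ∠N ≈ 0.00°
|D| = √(1000² + 10000²) ≈ 10050, ∠D ≈ 84.29°
|G| = 1000 / 10050 ≈ 0.099502
Gain = 20 log₁₀(0.099502) ≈ -20.04 dB
∠G = 0.00° − 84.29° = -84.29°

ω = 1000: -3.0 dB, -45.0°; ω = 10000: -20.0 dB, -84.3°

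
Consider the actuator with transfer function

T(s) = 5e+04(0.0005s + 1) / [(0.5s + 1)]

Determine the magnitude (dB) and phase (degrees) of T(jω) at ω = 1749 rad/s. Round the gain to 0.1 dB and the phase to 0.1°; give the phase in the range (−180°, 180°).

At ω = 1749 rad/s:
zero (1 + j1749·0.0005) = 1 + j0.8745 → |·| ≈ 1.3284, ∠ ≈ 41.17°
pole (1 + j1749·0.5) = 1 + j874.5 → |·| ≈ 874.5, ∠ ≈ 89.93°
|T| = 5e+04 · 1.3284 / (874.5) ≈ 75.952
Gain = 20 log₁₀(75.952) ≈ 37.61 dB
∠T = (41.17°) − (89.93°) = -48.76°

37.6 dB, -48.8°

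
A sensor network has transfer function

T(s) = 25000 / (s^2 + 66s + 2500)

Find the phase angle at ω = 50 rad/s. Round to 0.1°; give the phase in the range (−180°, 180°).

At s = jω = j50:
quadratic: (j50)² + 66·j50 + 2500 = 0 + j3300 → |·| ≈ 3300, ∠ ≈ 90.00°
∠T = 0.00° − 90.00° = -90.00°

-90.0°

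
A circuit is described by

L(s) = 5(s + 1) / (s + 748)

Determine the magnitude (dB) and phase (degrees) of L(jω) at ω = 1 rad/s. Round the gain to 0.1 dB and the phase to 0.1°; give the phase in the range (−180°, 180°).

At s = jω = j1:
zero (s+1): 1 + j1 → |·| = √(1²+1²) = √2 ≈ 1.4142, ∠ = arctan(1/1) ≈ 45.00°
pole (s+748): 748 + j1 → |·| = √(748²+1²) = √559505 ≈ 748, ∠ = arctan(1/748) ≈ 0.08°
|L| = 5 · 1.4142 / 748 ≈ 0.0094532
Gain = 20 log₁₀(0.0094532) ≈ -40.49 dB
∠L = 45.00° − 0.08° = 44.92°

-40.5 dB, 44.9°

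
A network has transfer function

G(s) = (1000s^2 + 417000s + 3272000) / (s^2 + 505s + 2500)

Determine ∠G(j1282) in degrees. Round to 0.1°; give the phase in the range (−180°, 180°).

Substitute s = j1282:
Numerator: 1000(j1282)^2 + 417000(j1282) + 3272000 = -1640252000 + j534594000
Denominator: (j1282)^2 + 505(j1282) + 2500 = -1641024 + j647410
|N| = √(1640252000² + 534594000²) ≈ 1.7252e+09, ∠N ≈ 161.95°
|D| = √(1641024² + 647410²) ≈ 1.7641e+06, ∠D ≈ 158.47°
∠G = 161.95° − 158.47° = 3.48°

3.5°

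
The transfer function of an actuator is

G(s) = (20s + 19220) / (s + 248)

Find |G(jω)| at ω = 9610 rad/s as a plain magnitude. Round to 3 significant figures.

Substitute s = j9610:
Numerator: 20(j9610) + 19220 = 19220 + j192200
Denominator: (j9610) + 248 = 248 + j9610
|N| = √(19220² + 192200²) ≈ 1.9316e+05, ∠N ≈ 84.29°
|D| = √(248² + 9610²) ≈ 9613.2, ∠D ≈ 88.52°
|G| = 1.9316e+05 / 9613.2 ≈ 20.093

20.1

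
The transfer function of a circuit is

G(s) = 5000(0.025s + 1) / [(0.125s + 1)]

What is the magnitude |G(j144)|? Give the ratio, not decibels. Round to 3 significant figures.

At ω = 144 rad/s:
zero (1 + j144·0.025) = 1 + j3.6 → |·| ≈ 3.7363, ∠ ≈ 74.48°
pole (1 + j144·0.125) = 1 + j18 → |·| ≈ 18.028, ∠ ≈ 86.82°
|G| = 5000 · 3.7363 / (18.028) ≈ 1036.2

1.04e+03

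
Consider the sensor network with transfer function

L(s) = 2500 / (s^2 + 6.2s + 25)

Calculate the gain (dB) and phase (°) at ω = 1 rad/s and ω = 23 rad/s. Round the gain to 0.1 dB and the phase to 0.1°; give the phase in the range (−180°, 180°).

At s = jω = j1:
quadratic: (j1)² + 6.2·j1 + 25 = 24 + j6.2 → |·| ≈ 24.788, ∠ ≈ 14.48°
|L| = 2500 / 24.788 ≈ 100.86
Gain = 20 log₁₀(100.86) ≈ 40.07 dB
∠L = 0.00° − 14.48° = -14.48°

At s = jω = j23:
quadratic: (j23)² + 6.2·j23 + 25 = -504 + j142.6 → |·| ≈ 523.79, ∠ ≈ 164.20°
|L| = 2500 / 523.79 ≈ 4.7729
Gain = 20 log₁₀(4.7729) ≈ 13.58 dB
∠L = 0.00° − 164.20° = -164.20°

ω = 1: 40.1 dB, -14.5°; ω = 23: 13.6 dB, -164.2°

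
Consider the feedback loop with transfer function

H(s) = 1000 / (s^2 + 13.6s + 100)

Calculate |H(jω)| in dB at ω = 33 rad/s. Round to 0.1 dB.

At s = jω = j33:
quadratic: (j33)² + 13.6·j33 + 100 = -989 + j448.8 → |·| ≈ 1086.1, ∠ ≈ 155.59°
|H| = 1000 / 1086.1 ≈ 0.92073
Gain = 20 log₁₀(0.92073) ≈ -0.72 dB

-0.7 dB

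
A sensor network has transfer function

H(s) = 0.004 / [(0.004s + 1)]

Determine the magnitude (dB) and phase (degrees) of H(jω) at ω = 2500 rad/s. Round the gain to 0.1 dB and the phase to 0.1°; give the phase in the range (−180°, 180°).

-68.0 dB, -84.3°

At ω = 2500 rad/s:
pole (1 + j2500·0.004) = 1 + j10 → |·| ≈ 10.05, ∠ ≈ 84.29°
|H| = 0.004 · 1 / (10.05) ≈ 0.00039801
Gain = 20 log₁₀(0.00039801) ≈ -68.00 dB
∠H = (0°) − (84.29°) = -84.29°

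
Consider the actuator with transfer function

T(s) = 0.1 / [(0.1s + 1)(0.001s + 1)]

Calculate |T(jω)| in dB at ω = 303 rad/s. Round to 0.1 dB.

At ω = 303 rad/s:
pole (1 + j303·0.1) = 1 + j30.3 → |·| ≈ 30.316, ∠ ≈ 88.11°
pole (1 + j303·0.001) = 1 + j0.303 → |·| ≈ 1.0449, ∠ ≈ 16.86°
|T| = 0.1 · 1 / (30.316 · 1.0449) ≈ 0.0031568
Gain = 20 log₁₀(0.0031568) ≈ -50.02 dB

-50.0 dB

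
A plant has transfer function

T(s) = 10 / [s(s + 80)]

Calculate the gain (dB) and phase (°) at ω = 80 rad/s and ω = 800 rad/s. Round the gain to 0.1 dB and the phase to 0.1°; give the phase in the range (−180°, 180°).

At s = jω = j80:
pole (s+80): 80 + j80 → |·| = √(80²+80²) = √12800 ≈ 113.14, ∠ = arctan(80/80) ≈ 45.00°
pole at origin: |s| = 80, ∠ = 90.00° (in denominator)
|T| = 10 / 9051.2 ≈ 0.0011048
Gain = 20 log₁₀(0.0011048) ≈ -59.13 dB
∠T = 0.00° − 135.00° = -135.00°

At s = jω = j800:
pole (s+80): 80 + j800 → |·| = √(80²+800²) = √646400 ≈ 803.99, ∠ = arctan(800/80) ≈ 84.29°
pole at origin: |s| = 800, ∠ = 90.00° (in denominator)
|T| = 10 / 6.4319e+05 ≈ 1.5548e-05
Gain = 20 log₁₀(1.5548e-05) ≈ -96.17 dB
∠T = 0.00° − 174.29° = -174.29°

ω = 80: -59.1 dB, -135.0°; ω = 800: -96.2 dB, -174.3°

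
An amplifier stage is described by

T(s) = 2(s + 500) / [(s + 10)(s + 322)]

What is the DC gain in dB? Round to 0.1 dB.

T(0) = 2·500 / (10·322) ≈ 0.31056
20 log₁₀(0.31056) ≈ -10.16 dB

-10.2 dB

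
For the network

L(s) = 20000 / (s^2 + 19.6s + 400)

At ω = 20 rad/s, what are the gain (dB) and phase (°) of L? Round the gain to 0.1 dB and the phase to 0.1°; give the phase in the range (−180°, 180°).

34.2 dB, -90.0°

At s = jω = j20:
quadratic: (j20)² + 19.6·j20 + 400 = 0 + j392 → |·| ≈ 392, ∠ ≈ 90.00°
|L| = 20000 / 392 ≈ 51.02
Gain = 20 log₁₀(51.02) ≈ 34.15 dB
∠L = 0.00° − 90.00° = -90.00°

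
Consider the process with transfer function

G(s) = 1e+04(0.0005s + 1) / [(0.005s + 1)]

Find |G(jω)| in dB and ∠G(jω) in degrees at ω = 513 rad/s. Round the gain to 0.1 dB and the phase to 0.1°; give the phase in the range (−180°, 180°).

At ω = 513 rad/s:
zero (1 + j513·0.0005) = 1 + j0.2565 → |·| ≈ 1.0324, ∠ ≈ 14.39°
pole (1 + j513·0.005) = 1 + j2.565 → |·| ≈ 2.753, ∠ ≈ 68.70°
|G| = 1e+04 · 1.0324 / (2.753) ≈ 3750.1
Gain = 20 log₁₀(3750.1) ≈ 71.48 dB
∠G = (14.39°) − (68.70°) = -54.31°

71.5 dB, -54.3°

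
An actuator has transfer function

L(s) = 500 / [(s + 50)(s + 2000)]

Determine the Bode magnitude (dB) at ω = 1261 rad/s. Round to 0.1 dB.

At s = jω = j1261:
pole (s+50): 50 + j1261 → |·| = √(50²+1261²) = √1592621 ≈ 1262, ∠ = arctan(1261/50) ≈ 87.73°
pole (s+2000): 2000 + j1261 → |·| = √(2000²+1261²) = √5590121 ≈ 2364.3, ∠ = arctan(1261/2000) ≈ 32.23°
|L| = 500 / 2.9837e+06 ≈ 0.00016758
Gain = 20 log₁₀(0.00016758) ≈ -75.52 dB

-75.5 dB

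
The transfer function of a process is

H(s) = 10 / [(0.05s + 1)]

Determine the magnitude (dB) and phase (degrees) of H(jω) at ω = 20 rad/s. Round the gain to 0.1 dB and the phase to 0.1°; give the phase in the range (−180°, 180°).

17.0 dB, -45.0°

At ω = 20 rad/s:
pole (1 + j20·0.05) = 1 + j1 → |·| ≈ 1.4142, ∠ ≈ 45.00°
|H| = 10 · 1 / (1.4142) ≈ 7.0711
Gain = 20 log₁₀(7.0711) ≈ 16.99 dB
∠H = (0°) − (45.00°) = -45.00°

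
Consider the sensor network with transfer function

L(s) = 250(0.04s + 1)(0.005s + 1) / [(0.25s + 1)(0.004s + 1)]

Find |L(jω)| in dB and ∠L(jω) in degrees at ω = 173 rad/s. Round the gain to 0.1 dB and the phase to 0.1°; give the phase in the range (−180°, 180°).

At ω = 173 rad/s:
zero (1 + j173·0.04) = 1 + j6.92 → |·| ≈ 6.9919, ∠ ≈ 81.78°
zero (1 + j173·0.005) = 1 + j0.865 → |·| ≈ 1.3222, ∠ ≈ 40.86°
pole (1 + j173·0.25) = 1 + j43.25 → |·| ≈ 43.262, ∠ ≈ 88.68°
pole (1 + j173·0.004) = 1 + j0.692 → |·| ≈ 1.2161, ∠ ≈ 34.68°
|L| = 250 · 6.9919 · 1.3222 / (43.262 · 1.2161) ≈ 43.93
Gain = 20 log₁₀(43.93) ≈ 32.86 dB
∠L = (81.78° + 40.86°) − (88.68° + 34.68°) = -0.72°

32.9 dB, -0.7°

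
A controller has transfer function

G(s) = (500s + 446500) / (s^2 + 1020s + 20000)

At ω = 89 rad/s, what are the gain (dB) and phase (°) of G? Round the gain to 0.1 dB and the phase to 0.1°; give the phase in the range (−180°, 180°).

13.8 dB, -76.7°

Substitute s = j89:
Numerator: 500(j89) + 446500 = 446500 + j44500
Denominator: (j89)^2 + 1020(j89) + 20000 = 12079 + j90780
|N| = √(446500² + 44500²) ≈ 4.4871e+05, ∠N ≈ 5.69°
|D| = √(12079² + 90780²) ≈ 91580, ∠D ≈ 82.42°
|G| = 4.4871e+05 / 91580 ≈ 4.8997
Gain = 20 log₁₀(4.8997) ≈ 13.80 dB
∠G = 5.69° − 82.42° = -76.73°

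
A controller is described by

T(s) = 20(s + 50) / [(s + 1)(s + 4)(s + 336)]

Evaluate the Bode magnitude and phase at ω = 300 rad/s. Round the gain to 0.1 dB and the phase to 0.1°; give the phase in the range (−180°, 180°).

-76.5 dB, -140.3°

At s = jω = j300:
zero (s+50): 50 + j300 → |·| = √(50²+300²) = √92500 ≈ 304.14, ∠ = arctan(300/50) ≈ 80.54°
pole (s+1): 1 + j300 → |·| = √(1²+300²) = √90001 ≈ 300, ∠ = arctan(300/1) ≈ 89.81°
pole (s+4): 4 + j300 → |·| = √(4²+300²) = √90016 ≈ 300.03, ∠ = arctan(300/4) ≈ 89.24°
pole (s+336): 336 + j300 → |·| = √(336²+300²) = √202896 ≈ 450.44, ∠ = arctan(300/336) ≈ 41.76°
|T| = 20 · 304.14 / 4.0544e+07 ≈ 0.00015003
Gain = 20 log₁₀(0.00015003) ≈ -76.48 dB
∠T = 80.54° − 220.81° = -140.27°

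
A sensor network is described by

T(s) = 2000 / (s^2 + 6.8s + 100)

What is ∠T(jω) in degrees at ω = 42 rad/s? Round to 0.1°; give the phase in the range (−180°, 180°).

At s = jω = j42:
quadratic: (j42)² + 6.8·j42 + 100 = -1664 + j285.6 → |·| ≈ 1688.3, ∠ ≈ 170.26°
∠T = 0.00° − 170.26° = -170.26°

-170.3°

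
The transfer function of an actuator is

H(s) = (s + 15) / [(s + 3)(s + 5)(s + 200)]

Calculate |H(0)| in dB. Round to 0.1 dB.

H(0) = 1·15 / (3·5·200) = 0.005
20 log₁₀(0.005) ≈ -46.02 dB

-46.0 dB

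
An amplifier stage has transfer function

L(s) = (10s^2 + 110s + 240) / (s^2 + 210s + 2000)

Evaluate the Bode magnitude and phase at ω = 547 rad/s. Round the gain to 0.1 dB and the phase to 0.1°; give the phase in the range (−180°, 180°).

Substitute s = j547:
Numerator: 10(j547)^2 + 110(j547) + 240 = -2991850 + j60170
Denominator: (j547)^2 + 210(j547) + 2000 = -297209 + j114870
|N| = √(2991850² + 60170²) ≈ 2.9925e+06, ∠N ≈ 178.85°
|D| = √(297209² + 114870²) ≈ 3.1864e+05, ∠D ≈ 158.87°
|L| = 2.9925e+06 / 3.1864e+05 ≈ 9.3915
Gain = 20 log₁₀(9.3915) ≈ 19.45 dB
∠L = 178.85° − 158.87° = 19.98°

19.5 dB, 20.0°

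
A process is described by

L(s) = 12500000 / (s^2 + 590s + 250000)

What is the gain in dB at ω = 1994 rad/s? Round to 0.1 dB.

At s = jω = j1994:
quadratic: (j1994)² + 590·j1994 + 250000 = -3726036 + j1176460 → |·| ≈ 3.9074e+06, ∠ ≈ 162.48°
|L| = 12500000 / 3.9074e+06 ≈ 3.1991
Gain = 20 log₁₀(3.1991) ≈ 10.10 dB

10.1 dB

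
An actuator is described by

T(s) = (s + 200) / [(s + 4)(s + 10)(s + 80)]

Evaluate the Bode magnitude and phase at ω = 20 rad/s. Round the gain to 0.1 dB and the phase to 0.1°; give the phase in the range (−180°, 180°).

At s = jω = j20:
zero (s+200): 200 + j20 → |·| = √(200²+20²) = √40400 ≈ 201, ∠ = arctan(20/200) ≈ 5.71°
pole (s+4): 4 + j20 → |·| = √(4²+20²) = √416 ≈ 20.396, ∠ = arctan(20/4) ≈ 78.69°
pole (s+10): 10 + j20 → |·| = √(10²+20²) = √500 ≈ 22.361, ∠ = arctan(20/10) ≈ 63.43°
pole (s+80): 80 + j20 → |·| = √(80²+20²) = √6800 ≈ 82.462, ∠ = arctan(20/80) ≈ 14.04°
|T| = 1 · 201 / 37609 ≈ 0.0053445
Gain = 20 log₁₀(0.0053445) ≈ -45.44 dB
∠T = 5.71° − 156.16° = -150.45°

-45.4 dB, -150.5°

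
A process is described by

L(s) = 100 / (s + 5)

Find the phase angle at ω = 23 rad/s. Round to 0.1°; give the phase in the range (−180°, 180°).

-77.7°

At s = jω = j23:
pole (s+5): 5 + j23 → |·| = √(5²+23²) = √554 ≈ 23.537, ∠ = arctan(23/5) ≈ 77.74°
∠L = 0.00° − 77.74° = -77.74°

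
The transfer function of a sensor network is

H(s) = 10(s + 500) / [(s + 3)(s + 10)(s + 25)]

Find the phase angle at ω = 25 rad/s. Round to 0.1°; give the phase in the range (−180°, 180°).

At s = jω = j25:
zero (s+500): 500 + j25 → |·| = √(500²+25²) = √250625 ≈ 500.62, ∠ = arctan(25/500) ≈ 2.86°
pole (s+3): 3 + j25 → |·| = √(3²+25²) = √634 ≈ 25.179, ∠ = arctan(25/3) ≈ 83.16°
pole (s+10): 10 + j25 → |·| = √(10²+25²) = √725 ≈ 26.926, ∠ = arctan(25/10) ≈ 68.20°
pole (s+25): 25 + j25 → |·| = √(25²+25²) = √1250 ≈ 35.355, ∠ = arctan(25/25) ≈ 45.00°
∠H = 2.86° − 196.36° = -193.50° ≡ 166.50° (principal value)

166.5°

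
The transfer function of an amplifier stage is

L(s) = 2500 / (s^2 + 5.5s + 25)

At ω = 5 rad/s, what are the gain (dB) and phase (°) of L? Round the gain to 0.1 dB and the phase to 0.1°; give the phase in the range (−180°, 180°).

39.2 dB, -90.0°

At s = jω = j5:
quadratic: (j5)² + 5.5·j5 + 25 = 0 + j27.5 → |·| ≈ 27.5, ∠ ≈ 90.00°
|L| = 2500 / 27.5 ≈ 90.909
Gain = 20 log₁₀(90.909) ≈ 39.17 dB
∠L = 0.00° − 90.00° = -90.00°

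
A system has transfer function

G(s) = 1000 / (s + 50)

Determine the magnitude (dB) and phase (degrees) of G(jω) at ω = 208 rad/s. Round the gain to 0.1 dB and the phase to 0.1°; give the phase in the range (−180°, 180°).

At s = jω = j208:
pole (s+50): 50 + j208 → |·| = √(50²+208²) = √45764 ≈ 213.93, ∠ = arctan(208/50) ≈ 76.48°
|G| = 1000 / 213.93 ≈ 4.6744
Gain = 20 log₁₀(4.6744) ≈ 13.39 dB
∠G = 0.00° − 76.48° = -76.48°

13.4 dB, -76.5°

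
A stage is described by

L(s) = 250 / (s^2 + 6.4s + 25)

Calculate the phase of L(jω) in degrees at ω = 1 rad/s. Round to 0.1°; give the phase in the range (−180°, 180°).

At s = jω = j1:
quadratic: (j1)² + 6.4·j1 + 25 = 24 + j6.4 → |·| ≈ 24.839, ∠ ≈ 14.93°
∠L = 0.00° − 14.93° = -14.93°

-14.9°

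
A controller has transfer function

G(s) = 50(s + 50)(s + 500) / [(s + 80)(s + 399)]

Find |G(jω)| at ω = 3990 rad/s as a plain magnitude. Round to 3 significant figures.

50.1

At s = jω = j3990:
zero (s+50): 50 + j3990 → |·| = √(50²+3990²) = √15922600 ≈ 3990.3, ∠ = arctan(3990/50) ≈ 89.28°
zero (s+500): 500 + j3990 → |·| = √(500²+3990²) = √16170100 ≈ 4021.2, ∠ = arctan(3990/500) ≈ 82.86°
pole (s+80): 80 + j3990 → |·| = √(80²+3990²) = √15926500 ≈ 3990.8, ∠ = arctan(3990/80) ≈ 88.85°
pole (s+399): 399 + j3990 → |·| = √(399²+3990²) = √16079301 ≈ 4009.9, ∠ = arctan(3990/399) ≈ 84.29°
|G| = 50 · 1.6046e+07 / 1.6003e+07 ≈ 50.134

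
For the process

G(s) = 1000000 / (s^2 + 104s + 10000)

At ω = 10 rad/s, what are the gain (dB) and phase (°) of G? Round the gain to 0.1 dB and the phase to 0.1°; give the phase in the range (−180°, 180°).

At s = jω = j10:
quadratic: (j10)² + 104·j10 + 10000 = 9900 + j1040 → |·| ≈ 9954.5, ∠ ≈ 6.00°
|G| = 1000000 / 9954.5 ≈ 100.46
Gain = 20 log₁₀(100.46) ≈ 40.04 dB
∠G = 0.00° − 6.00° = -6.00°

40.0 dB, -6.0°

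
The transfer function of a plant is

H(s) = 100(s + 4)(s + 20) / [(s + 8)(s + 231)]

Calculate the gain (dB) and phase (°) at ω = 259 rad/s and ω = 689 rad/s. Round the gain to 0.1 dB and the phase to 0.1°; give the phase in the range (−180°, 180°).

ω = 259: 37.5 dB, 38.2°; ω = 689: 39.5 dB, 17.2°

At s = jω = j259:
zero (s+4): 4 + j259 → |·| = √(4²+259²) = √67097 ≈ 259.03, ∠ = arctan(259/4) ≈ 89.12°
zero (s+20): 20 + j259 → |·| = √(20²+259²) = √67481 ≈ 259.77, ∠ = arctan(259/20) ≈ 85.58°
pole (s+8): 8 + j259 → |·| = √(8²+259²) = √67145 ≈ 259.12, ∠ = arctan(259/8) ≈ 88.23°
pole (s+231): 231 + j259 → |·| = √(231²+259²) = √120442 ≈ 347.05, ∠ = arctan(259/231) ≈ 48.27°
|H| = 100 · 67288 / 89928 ≈ 74.824
Gain = 20 log₁₀(74.824) ≈ 37.48 dB
∠H = 174.70° − 136.50° = 38.20°

At s = jω = j689:
zero (s+4): 4 + j689 → |·| = √(4²+689²) = √474737 ≈ 689.01, ∠ = arctan(689/4) ≈ 89.67°
zero (s+20): 20 + j689 → |·| = √(20²+689²) = √475121 ≈ 689.29, ∠ = arctan(689/20) ≈ 88.34°
pole (s+8): 8 + j689 → |·| = √(8²+689²) = √474785 ≈ 689.05, ∠ = arctan(689/8) ≈ 89.33°
pole (s+231): 231 + j689 → |·| = √(231²+689²) = √528082 ≈ 726.69, ∠ = arctan(689/231) ≈ 71.47°
|H| = 100 · 4.7493e+05 / 5.0073e+05 ≈ 94.848
Gain = 20 log₁₀(94.848) ≈ 39.54 dB
∠H = 178.01° − 160.80° = 17.21°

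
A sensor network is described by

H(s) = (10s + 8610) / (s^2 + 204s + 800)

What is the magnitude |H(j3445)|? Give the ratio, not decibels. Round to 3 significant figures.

Substitute s = j3445:
Numerator: 10(j3445) + 8610 = 8610 + j34450
Denominator: (j3445)^2 + 204(j3445) + 800 = -11867225 + j702780
|N| = √(8610² + 34450²) ≈ 35510, ∠N ≈ 75.97°
|D| = √(11867225² + 702780²) ≈ 1.1888e+07, ∠D ≈ 176.61°
|H| = 35510 / 1.1888e+07 ≈ 0.002987

0.00299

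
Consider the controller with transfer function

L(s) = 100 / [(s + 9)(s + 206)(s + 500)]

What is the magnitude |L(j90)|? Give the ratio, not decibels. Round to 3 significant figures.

9.68e-06

At s = jω = j90:
pole (s+9): 9 + j90 → |·| = √(9²+90²) = √8181 ≈ 90.449, ∠ = arctan(90/9) ≈ 84.29°
pole (s+206): 206 + j90 → |·| = √(206²+90²) = √50536 ≈ 224.8, ∠ = arctan(90/206) ≈ 23.60°
pole (s+500): 500 + j90 → |·| = √(500²+90²) = √258100 ≈ 508.04, ∠ = arctan(90/500) ≈ 10.20°
|L| = 100 / 1.033e+07 ≈ 9.6805e-06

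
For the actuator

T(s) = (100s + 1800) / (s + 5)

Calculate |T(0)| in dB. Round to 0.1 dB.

51.1 dB

T(0) = 1800 / 5 = 360
20 log₁₀(360) ≈ 51.13 dB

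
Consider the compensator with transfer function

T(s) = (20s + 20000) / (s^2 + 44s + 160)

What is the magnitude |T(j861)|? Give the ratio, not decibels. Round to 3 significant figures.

Substitute s = j861:
Numerator: 20(j861) + 20000 = 20000 + j17220
Denominator: (j861)^2 + 44(j861) + 160 = -741161 + j37884
|N| = √(20000² + 17220²) ≈ 26392, ∠N ≈ 40.73°
|D| = √(741161² + 37884²) ≈ 7.4213e+05, ∠D ≈ 177.07°
|T| = 26392 / 7.4213e+05 ≈ 0.035563

0.0356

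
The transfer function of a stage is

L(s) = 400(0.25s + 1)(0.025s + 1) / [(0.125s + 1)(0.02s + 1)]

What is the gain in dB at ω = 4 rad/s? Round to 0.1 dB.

At ω = 4 rad/s:
zero (1 + j4·0.25) = 1 + j1 → |·| ≈ 1.4142, ∠ ≈ 45.00°
zero (1 + j4·0.025) = 1 + j0.1 → |·| ≈ 1.005, ∠ ≈ 5.71°
pole (1 + j4·0.125) = 1 + j0.5 → |·| ≈ 1.118, ∠ ≈ 26.57°
pole (1 + j4·0.02) = 1 + j0.08 → |·| ≈ 1.0032, ∠ ≈ 4.57°
|L| = 400 · 1.4142 · 1.005 / (1.118 · 1.0032) ≈ 506.88
Gain = 20 log₁₀(506.88) ≈ 54.10 dB

54.1 dB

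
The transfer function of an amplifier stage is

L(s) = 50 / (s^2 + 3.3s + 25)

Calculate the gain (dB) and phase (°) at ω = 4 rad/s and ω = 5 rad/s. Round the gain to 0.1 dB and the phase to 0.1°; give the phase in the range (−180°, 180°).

ω = 4: 9.9 dB, -55.7°; ω = 5: 9.6 dB, -90.0°

At s = jω = j4:
quadratic: (j4)² + 3.3·j4 + 25 = 9 + j13.2 → |·| ≈ 15.976, ∠ ≈ 55.71°
|L| = 50 / 15.976 ≈ 3.1297
Gain = 20 log₁₀(3.1297) ≈ 9.91 dB
∠L = 0.00° − 55.71° = -55.71°

At s = jω = j5:
quadratic: (j5)² + 3.3·j5 + 25 = 0 + j16.5 → |·| ≈ 16.5, ∠ ≈ 90.00°
|L| = 50 / 16.5 ≈ 3.0303
Gain = 20 log₁₀(3.0303) ≈ 9.63 dB
∠L = 0.00° − 90.00° = -90.00°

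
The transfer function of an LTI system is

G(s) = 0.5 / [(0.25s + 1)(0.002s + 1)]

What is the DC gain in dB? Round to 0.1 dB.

-6.0 dB

G(0) = 0.5 · 1 / 1 = 0.5
20 log₁₀(0.5) ≈ -6.02 dB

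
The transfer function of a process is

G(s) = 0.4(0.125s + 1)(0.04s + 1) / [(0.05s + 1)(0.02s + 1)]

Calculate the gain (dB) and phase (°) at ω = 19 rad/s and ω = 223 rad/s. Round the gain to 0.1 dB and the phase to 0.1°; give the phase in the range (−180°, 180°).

ω = 19: -1.1 dB, 40.1°; ω = 223: 5.8 dB, 9.3°

At ω = 19 rad/s:
zero (1 + j19·0.125) = 1 + j2.375 → |·| ≈ 2.5769, ∠ ≈ 67.17°
zero (1 + j19·0.04) = 1 + j0.76 → |·| ≈ 1.256, ∠ ≈ 37.23°
pole (1 + j19·0.05) = 1 + j0.95 → |·| ≈ 1.3793, ∠ ≈ 43.53°
pole (1 + j19·0.02) = 1 + j0.38 → |·| ≈ 1.0698, ∠ ≈ 20.81°
|G| = 0.4 · 2.5769 · 1.256 / (1.3793 · 1.0698) ≈ 0.87738
Gain = 20 log₁₀(0.87738) ≈ -1.14 dB
∠G = (67.17° + 37.23°) − (43.53° + 20.81°) = 40.06°

At ω = 223 rad/s:
zero (1 + j223·0.125) = 1 + j27.875 → |·| ≈ 27.893, ∠ ≈ 87.95°
zero (1 + j223·0.04) = 1 + j8.92 → |·| ≈ 8.9759, ∠ ≈ 83.60°
pole (1 + j223·0.05) = 1 + j11.15 → |·| ≈ 11.195, ∠ ≈ 84.88°
pole (1 + j223·0.02) = 1 + j4.46 → |·| ≈ 4.5707, ∠ ≈ 77.36°
|G| = 0.4 · 27.893 · 8.9759 / (11.195 · 4.5707) ≈ 1.9572
Gain = 20 log₁₀(1.9572) ≈ 5.83 dB
∠G = (87.95° + 83.60°) − (84.88° + 77.36°) = 9.31°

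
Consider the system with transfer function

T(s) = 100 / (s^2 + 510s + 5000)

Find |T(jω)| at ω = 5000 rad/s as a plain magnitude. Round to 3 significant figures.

Substitute s = j5000:
Numerator: 100 = 100 + j0
Denominator: (j5000)^2 + 510(j5000) + 5000 = -24995000 + j2550000
|N| = √(100² + 0²) ≈ 100, ∠N ≈ 0.00°
|D| = √(24995000² + 2550000²) ≈ 2.5125e+07, ∠D ≈ 174.17°
|T| = 100 / 2.5125e+07 ≈ 3.9801e-06

3.98e-06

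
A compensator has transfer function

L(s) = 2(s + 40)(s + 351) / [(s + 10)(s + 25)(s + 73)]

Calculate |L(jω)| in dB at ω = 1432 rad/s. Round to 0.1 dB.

At s = jω = j1432:
zero (s+40): 40 + j1432 → |·| = √(40²+1432²) = √2052224 ≈ 1432.6, ∠ = arctan(1432/40) ≈ 88.40°
zero (s+351): 351 + j1432 → |·| = √(351²+1432²) = √2173825 ≈ 1474.4, ∠ = arctan(1432/351) ≈ 76.23°
pole (s+10): 10 + j1432 → |·| = √(10²+1432²) = √2050724 ≈ 1432, ∠ = arctan(1432/10) ≈ 89.60°
pole (s+25): 25 + j1432 → |·| = √(25²+1432²) = √2051249 ≈ 1432.2, ∠ = arctan(1432/25) ≈ 89.00°
pole (s+73): 73 + j1432 → |·| = √(73²+1432²) = √2055953 ≈ 1433.9, ∠ = arctan(1432/73) ≈ 87.08°
|L| = 2 · 2.1122e+06 / 2.9408e+09 ≈ 0.0014365
Gain = 20 log₁₀(0.0014365) ≈ -56.85 dB

-56.9 dB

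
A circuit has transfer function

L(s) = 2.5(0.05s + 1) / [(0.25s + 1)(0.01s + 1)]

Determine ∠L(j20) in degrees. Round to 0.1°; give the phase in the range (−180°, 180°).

-45.0°

At ω = 20 rad/s:
zero (1 + j20·0.05) = 1 + j1 → |·| ≈ 1.4142, ∠ ≈ 45.00°
pole (1 + j20·0.25) = 1 + j5 → |·| ≈ 5.099, ∠ ≈ 78.69°
pole (1 + j20·0.01) = 1 + j0.2 → |·| ≈ 1.0198, ∠ ≈ 11.31°
∠L = (45.00°) − (78.69° + 11.31°) = -45.00°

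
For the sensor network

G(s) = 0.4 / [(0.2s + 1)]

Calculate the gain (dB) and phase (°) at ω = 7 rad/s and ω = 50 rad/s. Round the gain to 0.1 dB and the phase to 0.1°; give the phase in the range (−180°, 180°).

ω = 7: -12.7 dB, -54.5°; ω = 50: -28.0 dB, -84.3°

At ω = 7 rad/s:
pole (1 + j7·0.2) = 1 + j1.4 → |·| ≈ 1.7205, ∠ ≈ 54.46°
|G| = 0.4 · 1 / (1.7205) ≈ 0.23249
Gain = 20 log₁₀(0.23249) ≈ -12.67 dB
∠G = (0°) − (54.46°) = -54.46°

At ω = 50 rad/s:
pole (1 + j50·0.2) = 1 + j10 → |·| ≈ 10.05, ∠ ≈ 84.29°
|G| = 0.4 · 1 / (10.05) ≈ 0.039801
Gain = 20 log₁₀(0.039801) ≈ -28.00 dB
∠G = (0°) − (84.29°) = -84.29°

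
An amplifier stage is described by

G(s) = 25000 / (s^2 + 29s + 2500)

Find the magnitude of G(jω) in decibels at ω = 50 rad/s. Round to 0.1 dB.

24.7 dB

At s = jω = j50:
quadratic: (j50)² + 29·j50 + 2500 = 0 + j1450 → |·| ≈ 1450, ∠ ≈ 90.00°
|G| = 25000 / 1450 ≈ 17.241
Gain = 20 log₁₀(17.241) ≈ 24.73 dB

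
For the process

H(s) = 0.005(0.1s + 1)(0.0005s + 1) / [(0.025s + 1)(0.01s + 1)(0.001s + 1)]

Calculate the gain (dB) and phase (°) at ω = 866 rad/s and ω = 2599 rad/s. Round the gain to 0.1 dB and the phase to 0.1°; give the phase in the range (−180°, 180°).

At ω = 866 rad/s:
zero (1 + j866·0.1) = 1 + j86.6 → |·| ≈ 86.606, ∠ ≈ 89.34°
zero (1 + j866·0.0005) = 1 + j0.433 → |·| ≈ 1.0897, ∠ ≈ 23.41°
pole (1 + j866·0.025) = 1 + j21.65 → |·| ≈ 21.673, ∠ ≈ 87.36°
pole (1 + j866·0.01) = 1 + j8.66 → |·| ≈ 8.7175, ∠ ≈ 83.41°
pole (1 + j866·0.001) = 1 + j0.866 → |·| ≈ 1.3229, ∠ ≈ 40.89°
|H| = 0.005 · 86.606 · 1.0897 / (21.673 · 8.7175 · 1.3229) ≈ 0.0018879
Gain = 20 log₁₀(0.0018879) ≈ -54.48 dB
∠H = (89.34° + 23.41°) − (87.36° + 83.41° + 40.89°) = -98.91°

At ω = 2599 rad/s:
zero (1 + j2599·0.1) = 1 + j259.9 → |·| ≈ 259.9, ∠ ≈ 89.78°
zero (1 + j2599·0.0005) = 1 + j1.2995 → |·| ≈ 1.6397, ∠ ≈ 52.42°
pole (1 + j2599·0.025) = 1 + j64.975 → |·| ≈ 64.983, ∠ ≈ 89.12°
pole (1 + j2599·0.01) = 1 + j25.99 → |·| ≈ 26.009, ∠ ≈ 87.80°
pole (1 + j2599·0.001) = 1 + j2.599 → |·| ≈ 2.7847, ∠ ≈ 68.96°
|H| = 0.005 · 259.9 · 1.6397 / (64.983 · 26.009 · 2.7847) ≈ 0.00045273
Gain = 20 log₁₀(0.00045273) ≈ -66.88 dB
∠H = (89.78° + 52.42°) − (89.12° + 87.80° + 68.96°) = -103.68°

ω = 866: -54.5 dB, -98.9°; ω = 2599: -66.9 dB, -103.7°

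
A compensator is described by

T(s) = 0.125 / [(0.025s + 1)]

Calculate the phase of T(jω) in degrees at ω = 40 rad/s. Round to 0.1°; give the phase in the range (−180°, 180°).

-45.0°

At ω = 40 rad/s:
pole (1 + j40·0.025) = 1 + j1 → |·| ≈ 1.4142, ∠ ≈ 45.00°
∠T = (0°) − (45.00°) = -45.00°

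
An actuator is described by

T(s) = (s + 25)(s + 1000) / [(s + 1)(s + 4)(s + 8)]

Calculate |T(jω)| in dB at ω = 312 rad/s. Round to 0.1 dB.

At s = jω = j312:
zero (s+25): 25 + j312 → |·| = √(25²+312²) = √97969 ≈ 313, ∠ = arctan(312/25) ≈ 85.42°
zero (s+1000): 1000 + j312 → |·| = √(1000²+312²) = √1097344 ≈ 1047.5, ∠ = arctan(312/1000) ≈ 17.33°
pole (s+1): 1 + j312 → |·| = √(1²+312²) = √97345 ≈ 312, ∠ = arctan(312/1) ≈ 89.82°
pole (s+4): 4 + j312 → |·| = √(4²+312²) = √97360 ≈ 312.03, ∠ = arctan(312/4) ≈ 89.27°
pole (s+8): 8 + j312 → |·| = √(8²+312²) = √97408 ≈ 312.1, ∠ = arctan(312/8) ≈ 88.53°
|T| = 1 · 3.2787e+05 / 3.0384e+07 ≈ 0.010791
Gain = 20 log₁₀(0.010791) ≈ -39.34 dB

-39.3 dB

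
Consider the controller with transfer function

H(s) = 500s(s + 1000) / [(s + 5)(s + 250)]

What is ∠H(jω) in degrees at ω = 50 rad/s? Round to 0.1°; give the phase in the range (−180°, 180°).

-2.7°

At s = jω = j50:
zero (s+1000): 1000 + j50 → |·| = √(1000²+50²) = √1002500 ≈ 1001.2, ∠ = arctan(50/1000) ≈ 2.86°
zero at origin: s = j50 → |·| = 50, ∠ = 90.00°
pole (s+5): 5 + j50 → |·| = √(5²+50²) = √2525 ≈ 50.249, ∠ = arctan(50/5) ≈ 84.29°
pole (s+250): 250 + j50 → |·| = √(250²+50²) = √65000 ≈ 254.95, ∠ = arctan(50/250) ≈ 11.31°
∠H = 92.86° − 95.60° = -2.74°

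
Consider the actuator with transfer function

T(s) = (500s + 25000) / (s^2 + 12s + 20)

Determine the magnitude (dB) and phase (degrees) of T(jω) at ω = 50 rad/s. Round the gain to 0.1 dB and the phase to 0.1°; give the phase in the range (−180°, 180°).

22.8 dB, -121.4°

Substitute s = j50:
Numerator: 500(j50) + 25000 = 25000 + j25000
Denominator: (j50)^2 + 12(j50) + 20 = -2480 + j600
|N| = √(25000² + 25000²) ≈ 35355, ∠N ≈ 45.00°
|D| = √(2480² + 600²) ≈ 2551.5, ∠D ≈ 166.40°
|T| = 35355 / 2551.5 ≈ 13.857
Gain = 20 log₁₀(13.857) ≈ 22.83 dB
∠T = 45.00° − 166.40° = -121.40°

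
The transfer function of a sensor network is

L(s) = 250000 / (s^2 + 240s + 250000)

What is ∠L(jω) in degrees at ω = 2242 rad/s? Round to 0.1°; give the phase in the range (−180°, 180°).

At s = jω = j2242:
quadratic: (j2242)² + 240·j2242 + 250000 = -4776564 + j538080 → |·| ≈ 4.8068e+06, ∠ ≈ 173.57°
∠L = 0.00° − 173.57° = -173.57°

-173.6°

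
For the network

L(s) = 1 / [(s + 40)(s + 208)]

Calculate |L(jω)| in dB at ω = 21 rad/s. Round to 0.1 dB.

-79.5 dB

At s = jω = j21:
pole (s+40): 40 + j21 → |·| = √(40²+21²) = √2041 ≈ 45.177, ∠ = arctan(21/40) ≈ 27.70°
pole (s+208): 208 + j21 → |·| = √(208²+21²) = √43705 ≈ 209.06, ∠ = arctan(21/208) ≈ 5.77°
|L| = 1 / 9444.7 ≈ 0.00010588
Gain = 20 log₁₀(0.00010588) ≈ -79.50 dB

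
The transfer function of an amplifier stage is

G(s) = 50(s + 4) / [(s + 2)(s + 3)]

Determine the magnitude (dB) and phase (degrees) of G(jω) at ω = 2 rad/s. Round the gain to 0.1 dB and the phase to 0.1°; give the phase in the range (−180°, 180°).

26.8 dB, -52.1°

At s = jω = j2:
zero (s+4): 4 + j2 → |·| = √(4²+2²) = √20 ≈ 4.4721, ∠ = arctan(2/4) ≈ 26.57°
pole (s+2): 2 + j2 → |·| = √(2²+2²) = √8 ≈ 2.8284, ∠ = arctan(2/2) ≈ 45.00°
pole (s+3): 3 + j2 → |·| = √(3²+2²) = √13 ≈ 3.6056, ∠ = arctan(2/3) ≈ 33.69°
|G| = 50 · 4.4721 / 10.198 ≈ 21.926
Gain = 20 log₁₀(21.926) ≈ 26.82 dB
∠G = 26.57° − 78.69° = -52.12°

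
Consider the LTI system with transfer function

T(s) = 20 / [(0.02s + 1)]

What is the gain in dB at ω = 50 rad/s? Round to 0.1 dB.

At ω = 50 rad/s:
pole (1 + j50·0.02) = 1 + j1 → |·| ≈ 1.4142, ∠ ≈ 45.00°
|T| = 20 · 1 / (1.4142) ≈ 14.142
Gain = 20 log₁₀(14.142) ≈ 23.01 dB

23.0 dB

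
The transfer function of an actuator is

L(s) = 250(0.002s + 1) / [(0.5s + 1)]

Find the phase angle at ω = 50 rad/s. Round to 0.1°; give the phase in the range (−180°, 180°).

-82.0°

At ω = 50 rad/s:
zero (1 + j50·0.002) = 1 + j0.1 → |·| ≈ 1.005, ∠ ≈ 5.71°
pole (1 + j50·0.5) = 1 + j25 → |·| ≈ 25.02, ∠ ≈ 87.71°
∠L = (5.71°) − (87.71°) = -82.00°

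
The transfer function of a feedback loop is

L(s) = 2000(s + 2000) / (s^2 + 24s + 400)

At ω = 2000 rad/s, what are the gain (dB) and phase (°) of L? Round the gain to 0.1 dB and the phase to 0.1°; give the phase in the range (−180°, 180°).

At s = jω = j2000:
zero (s+2000): 2000 + j2000 → |·| = √(2000²+2000²) = √8000000 ≈ 2828.4, ∠ = arctan(2000/2000) ≈ 45.00°
quadratic: (j2000)² + 24·j2000 + 400 = -3999600 + j48000 → |·| ≈ 3.9999e+06, ∠ ≈ 179.31°
|L| = 2000 · 2828.4 / 3.9999e+06 ≈ 1.4142
Gain = 20 log₁₀(1.4142) ≈ 3.01 dB
∠L = 45.00° − 179.31° = -134.31°

3.0 dB, -134.3°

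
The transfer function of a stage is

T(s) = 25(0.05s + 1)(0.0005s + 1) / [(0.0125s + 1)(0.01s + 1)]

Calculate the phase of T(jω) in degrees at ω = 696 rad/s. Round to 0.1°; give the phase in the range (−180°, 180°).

At ω = 696 rad/s:
zero (1 + j696·0.05) = 1 + j34.8 → |·| ≈ 34.814, ∠ ≈ 88.35°
zero (1 + j696·0.0005) = 1 + j0.348 → |·| ≈ 1.0588, ∠ ≈ 19.19°
pole (1 + j696·0.0125) = 1 + j8.7 → |·| ≈ 8.7573, ∠ ≈ 83.44°
pole (1 + j696·0.01) = 1 + j6.96 → |·| ≈ 7.0315, ∠ ≈ 81.82°
∠T = (88.35° + 19.19°) − (83.44° + 81.82°) = -57.72°

-57.7°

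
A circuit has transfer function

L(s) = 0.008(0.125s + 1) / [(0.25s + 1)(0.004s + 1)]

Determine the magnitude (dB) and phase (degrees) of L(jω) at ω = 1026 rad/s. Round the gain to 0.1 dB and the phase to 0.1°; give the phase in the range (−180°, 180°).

-60.5 dB, -76.5°

At ω = 1026 rad/s:
zero (1 + j1026·0.125) = 1 + j128.25 → |·| ≈ 128.25, ∠ ≈ 89.55°
pole (1 + j1026·0.25) = 1 + j256.5 → |·| ≈ 256.5, ∠ ≈ 89.78°
pole (1 + j1026·0.004) = 1 + j4.104 → |·| ≈ 4.2241, ∠ ≈ 76.31°
|L| = 0.008 · 128.25 / (256.5 · 4.2241) ≈ 0.00094695
Gain = 20 log₁₀(0.00094695) ≈ -60.47 dB
∠L = (89.55°) − (89.78° + 76.31°) = -76.54°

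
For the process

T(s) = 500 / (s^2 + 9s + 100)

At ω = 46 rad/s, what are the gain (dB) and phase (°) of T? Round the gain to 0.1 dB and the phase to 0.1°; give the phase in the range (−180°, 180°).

-12.3 dB, -168.4°

At s = jω = j46:
quadratic: (j46)² + 9·j46 + 100 = -2016 + j414 → |·| ≈ 2058.1, ∠ ≈ 168.40°
|T| = 500 / 2058.1 ≈ 0.24294
Gain = 20 log₁₀(0.24294) ≈ -12.29 dB
∠T = 0.00° − 168.40° = -168.40°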